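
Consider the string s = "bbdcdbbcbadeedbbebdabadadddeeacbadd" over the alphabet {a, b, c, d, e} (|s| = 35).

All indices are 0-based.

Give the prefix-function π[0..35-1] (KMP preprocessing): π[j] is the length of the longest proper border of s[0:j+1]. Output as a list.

[0, 1, 0, 0, 0, 1, 2, 0, 1, 0, 0, 0, 0, 0, 1, 2, 0, 1, 0, 0, 1, 0, 0, 0, 0, 0, 0, 0, 0, 0, 0, 1, 0, 0, 0]

π[0] = 0
j=1 s[j]='b': π[1]=1 (border 'b')
j=2 s[j]='d': k: 1→0; π[2]=0 (border '')
j=3 s[j]='c': π[3]=0 (border '')
j=4 s[j]='d': π[4]=0 (border '')
j=5 s[j]='b': π[5]=1 (border 'b')
j=6 s[j]='b': π[6]=2 (border 'bb')
j=7 s[j]='c': k: 2→1→0; π[7]=0 (border '')
j=8 s[j]='b': π[8]=1 (border 'b')
j=9 s[j]='a': k: 1→0; π[9]=0 (border '')
j=10 s[j]='d': π[10]=0 (border '')
j=11 s[j]='e': π[11]=0 (border '')
j=12 s[j]='e': π[12]=0 (border '')
j=13 s[j]='d': π[13]=0 (border '')
j=14 s[j]='b': π[14]=1 (border 'b')
j=15 s[j]='b': π[15]=2 (border 'bb')
j=16 s[j]='e': k: 2→1→0; π[16]=0 (border '')
j=17 s[j]='b': π[17]=1 (border 'b')
j=18 s[j]='d': k: 1→0; π[18]=0 (border '')
j=19 s[j]='a': π[19]=0 (border '')
j=20 s[j]='b': π[20]=1 (border 'b')
j=21 s[j]='a': k: 1→0; π[21]=0 (border '')
j=22 s[j]='d': π[22]=0 (border '')
j=23 s[j]='a': π[23]=0 (border '')
j=24 s[j]='d': π[24]=0 (border '')
j=25 s[j]='d': π[25]=0 (border '')
j=26 s[j]='d': π[26]=0 (border '')
j=27 s[j]='e': π[27]=0 (border '')
j=28 s[j]='e': π[28]=0 (border '')
j=29 s[j]='a': π[29]=0 (border '')
j=30 s[j]='c': π[30]=0 (border '')
j=31 s[j]='b': π[31]=1 (border 'b')
j=32 s[j]='a': k: 1→0; π[32]=0 (border '')
j=33 s[j]='d': π[33]=0 (border '')
j=34 s[j]='d': π[34]=0 (border '')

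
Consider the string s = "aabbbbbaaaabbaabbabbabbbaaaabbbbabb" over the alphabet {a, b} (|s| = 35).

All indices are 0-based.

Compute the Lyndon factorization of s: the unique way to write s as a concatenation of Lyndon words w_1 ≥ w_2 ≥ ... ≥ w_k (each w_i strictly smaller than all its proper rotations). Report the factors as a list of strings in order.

["aabbbbb", "aaaabbaabbabbabbbaaaabbbbabb"]

emit factor 1: 'aabbbbb' (i=0, period=7)
emit factor 2: 'aaaabbaabbabbabbbaaaabbbbabb' (i=7, period=28)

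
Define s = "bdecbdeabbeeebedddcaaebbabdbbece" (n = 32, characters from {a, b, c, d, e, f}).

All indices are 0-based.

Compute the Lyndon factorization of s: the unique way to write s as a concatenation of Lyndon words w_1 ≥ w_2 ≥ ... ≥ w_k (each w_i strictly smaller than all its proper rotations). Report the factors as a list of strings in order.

emit factor 1: 'bdec' (i=0, period=4)
emit factor 2: 'bde' (i=4, period=3)
emit factor 3: 'abbeeebedddc' (i=7, period=12)
emit factor 4: 'aaebbabdbbece' (i=19, period=13)

["bdec", "bde", "abbeeebedddc", "aaebbabdbbece"]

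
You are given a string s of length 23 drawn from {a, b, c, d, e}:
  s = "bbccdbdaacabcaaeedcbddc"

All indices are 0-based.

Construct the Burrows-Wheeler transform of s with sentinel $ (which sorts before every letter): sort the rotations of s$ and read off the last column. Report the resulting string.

rank  rotation                  last
    0  $bbccdbdaacabcaaeedcbddc  c
    1  aacabcaaeedcbddc$bbccdbd  d
    2  aaeedcbddc$bbccdbdaacabc  c
    3  abcaaeedcbddc$bbccdbdaac  c
    4  acabcaaeedcbddc$bbccdbda  a
    5  aeedcbddc$bbccdbdaacabca  a
    6  bbccdbdaacabcaaeedcbddc$  $
    7  bcaaeedcbddc$bbccdbdaaca  a
    8  bccdbdaacabcaaeedcbddc$b  b
    9  bdaacabcaaeedcbddc$bbccd  d
   10  bddc$bbccdbdaacabcaaeedc  c
   11  c$bbccdbdaacabcaaeedcbdd  d
   12  caaeedcbddc$bbccdbdaacab  b
   13  cabcaaeedcbddc$bbccdbdaa  a
   14  cbddc$bbccdbdaacabcaaeed  d
   15  ccdbdaacabcaaeedcbddc$bb  b
   16  cdbdaacabcaaeedcbddc$bbc  c
   17  daacabcaaeedcbddc$bbccdb  b
   18  dbdaacabcaaeedcbddc$bbcc  c
   19  dc$bbccdbdaacabcaaeedcbd  d
   20  dcbddc$bbccdbdaacabcaaee  e
   21  ddc$bbccdbdaacabcaaeedcb  b
   22  edcbddc$bbccdbdaacabcaae  e
   23  eedcbddc$bbccdbdaacabcaa  a

cdccaa$abdcdbadbcbcdebea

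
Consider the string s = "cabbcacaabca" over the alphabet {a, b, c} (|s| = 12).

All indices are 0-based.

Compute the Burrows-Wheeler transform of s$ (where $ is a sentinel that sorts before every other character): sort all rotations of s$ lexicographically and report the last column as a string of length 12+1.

rank  rotation       last
    0  $cabbcacaabca  a
    1  a$cabbcacaabc  c
    2  aabca$cabbcac  c
    3  abbcacaabca$c  c
    4  abca$cabbcaca  a
    5  acaabca$cabbc  c
    6  bbcacaabca$ca  a
    7  bca$cabbcacaa  a
    8  bcacaabca$cab  b
    9  ca$cabbcacaab  b
   10  caabca$cabbca  a
   11  cabbcacaabca$  $
   12  cacaabca$cabb  b

acccacaabba$b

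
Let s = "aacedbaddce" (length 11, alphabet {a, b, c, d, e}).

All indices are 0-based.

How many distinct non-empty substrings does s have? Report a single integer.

59

rank | idx | suffix
   0 |   0 | aacedbaddce
   1 |   1 | acedbaddce
   2 |   6 | addce
   3 |   5 | baddce
   4 |   9 | ce
   5 |   2 | cedbaddce
   6 |   4 | dbaddce
   7 |   8 | dce
   8 |   7 | ddce
   9 |  10 | e
  10 |   3 | edbaddce

SA = [0, 1, 6, 5, 9, 2, 4, 8, 7, 10, 3]
i: (SA[i-1],SA[i]) lcp shared
  1: (0,1) 1 'a'
  2: (1,6) 1 'a'
  3: (6,5) 0 ''
  4: (5,9) 0 ''
  5: (9,2) 2 'ce'
  6: (2,4) 0 ''
  7: (4,8) 1 'd'
  8: (8,7) 1 'd'
  9: (7,10) 0 ''
  10: (10,3) 1 'e'

n(n+1)/2 = 11·12/2 = 66
Σ LCP = 0 + 1 + 1 + 0 + 0 + 2 + 0 + 1 + 1 + 0 + 1 = 7
distinct = 66 − 7 = 59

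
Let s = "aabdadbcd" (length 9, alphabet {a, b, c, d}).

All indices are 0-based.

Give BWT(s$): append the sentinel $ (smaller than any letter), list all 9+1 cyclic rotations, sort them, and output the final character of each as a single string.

d$addabcba

rank  rotation    last
    0  $aabdadbcd  d
    1  aabdadbcd$  $
    2  abdadbcd$a  a
    3  adbcd$aabd  d
    4  bcd$aabdad  d
    5  bdadbcd$aa  a
    6  cd$aabdadb  b
    7  d$aabdadbc  c
    8  dadbcd$aab  b
    9  dbcd$aabda  a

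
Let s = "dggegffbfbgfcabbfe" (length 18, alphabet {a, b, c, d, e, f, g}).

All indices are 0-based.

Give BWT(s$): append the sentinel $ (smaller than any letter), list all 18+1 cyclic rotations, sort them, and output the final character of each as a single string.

rank  rotation             last
    0  $dggegffbfbgfcabbfe  e
    1  abbfe$dggegffbfbgfc  c
    2  bbfe$dggegffbfbgfca  a
    3  bfbgfcabbfe$dggegff  f
    4  bfe$dggegffbfbgfcab  b
    5  bgfcabbfe$dggegffbf  f
    6  cabbfe$dggegffbfbgf  f
    7  dggegffbfbgfcabbfe$  $
    8  e$dggegffbfbgfcabbf  f
    9  egffbfbgfcabbfe$dgg  g
   10  fbfbgfcabbfe$dggegf  f
   11  fbgfcabbfe$dggegffb  b
   12  fcabbfe$dggegffbfbg  g
   13  fe$dggegffbfbgfcabb  b
   14  ffbfbgfcabbfe$dggeg  g
   15  gegffbfbgfcabbfe$dg  g
   16  gfcabbfe$dggegffbfb  b
   17  gffbfbgfcabbfe$dgge  e
   18  ggegffbfbgfcabbfe$d  d

ecafbff$fgfbgbggbed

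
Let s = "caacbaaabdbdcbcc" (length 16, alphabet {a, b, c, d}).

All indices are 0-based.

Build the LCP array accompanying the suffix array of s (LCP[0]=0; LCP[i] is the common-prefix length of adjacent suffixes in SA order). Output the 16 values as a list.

sorted suffixes:
  #0 SA[0]=5  'aaabdbdcbcc'
  #1 SA[1]=6  'aabdbdcbcc'
  #2 SA[2]=1  'aacbaaabdbdcbcc'
  #3 SA[3]=7  'abdbdcbcc'
  #4 SA[4]=2  'acbaaabdbdcbcc'
  #5 SA[5]=4  'baaabdbdcbcc'
  #6 SA[6]=13  'bcc'
  #7 SA[7]=8  'bdbdcbcc'
  #8 SA[8]=10  'bdcbcc'
  #9 SA[9]=15  'c'
  #10 SA[10]=0  'caacbaaabdbdcbcc'
  #11 SA[11]=3  'cbaaabdbdcbcc'
  #12 SA[12]=12  'cbcc'
  #13 SA[13]=14  'cc'
  #14 SA[14]=9  'dbdcbcc'
  #15 SA[15]=11  'dcbcc'

SA = [5, 6, 1, 7, 2, 4, 13, 8, 10, 15, 0, 3, 12, 14, 9, 11]
[i] adj suffixes → lcp
  [1] 5/6 → 2 ('aa')
  [2] 6/1 → 2 ('aa')
  [3] 1/7 → 1 ('a')
  [4] 7/2 → 1 ('a')
  [5] 2/4 → 0 ('')
  [6] 4/13 → 1 ('b')
  [7] 13/8 → 1 ('b')
  [8] 8/10 → 2 ('bd')
  [9] 10/15 → 0 ('')
  [10] 15/0 → 1 ('c')
  [11] 0/3 → 1 ('c')
  [12] 3/12 → 2 ('cb')
  [13] 12/14 → 1 ('c')
  [14] 14/9 → 0 ('')
  [15] 9/11 → 1 ('d')

[0, 2, 2, 1, 1, 0, 1, 1, 2, 0, 1, 1, 2, 1, 0, 1]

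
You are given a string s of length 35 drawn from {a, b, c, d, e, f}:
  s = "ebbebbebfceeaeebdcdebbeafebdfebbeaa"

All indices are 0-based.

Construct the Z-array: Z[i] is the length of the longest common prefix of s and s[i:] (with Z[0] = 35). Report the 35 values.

[35, 0, 0, 5, 0, 0, 2, 0, 0, 0, 1, 1, 0, 1, 2, 0, 0, 0, 0, 4, 0, 0, 1, 0, 0, 2, 0, 0, 0, 4, 0, 0, 1, 0, 0]

Z[0]=35
i=1: outside box; Z[1]=0
i=2: outside box; Z[2]=0
i=3: outside box; Z[3]=5 scan→box=[3,8)
i=4: min(r-i=4, Z[1]=0)=0; Z[4]=0
i=5: min(r-i=3, Z[2]=0)=0; Z[5]=0
i=6: min(r-i=2, Z[3]=5)=2; Z[6]=2
i=7: min(r-i=1, Z[4]=0)=0; Z[7]=0
i=8: outside box; Z[8]=0
i=9: outside box; Z[9]=0
i=10: outside box; Z[10]=1 scan→box=[10,11)
i=11: outside box; Z[11]=1 scan→box=[11,12)
i=12: outside box; Z[12]=0
i=13: outside box; Z[13]=1 scan→box=[13,14)
i=14: outside box; Z[14]=2 scan→box=[14,16)
i=15: min(r-i=1, Z[1]=0)=0; Z[15]=0
i=16: outside box; Z[16]=0
i=17: outside box; Z[17]=0
i=18: outside box; Z[18]=0
i=19: outside box; Z[19]=4 scan→box=[19,23)
i=20: min(r-i=3, Z[1]=0)=0; Z[20]=0
i=21: min(r-i=2, Z[2]=0)=0; Z[21]=0
i=22: min(r-i=1, Z[3]=5)=1; Z[22]=1
i=23: outside box; Z[23]=0
i=24: outside box; Z[24]=0
i=25: outside box; Z[25]=2 scan→box=[25,27)
i=26: min(r-i=1, Z[1]=0)=0; Z[26]=0
i=27: outside box; Z[27]=0
i=28: outside box; Z[28]=0
i=29: outside box; Z[29]=4 scan→box=[29,33)
i=30: min(r-i=3, Z[1]=0)=0; Z[30]=0
i=31: min(r-i=2, Z[2]=0)=0; Z[31]=0
i=32: min(r-i=1, Z[3]=5)=1; Z[32]=1
i=33: outside box; Z[33]=0
i=34: outside box; Z[34]=0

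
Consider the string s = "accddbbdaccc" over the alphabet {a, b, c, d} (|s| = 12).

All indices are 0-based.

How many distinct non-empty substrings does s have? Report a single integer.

66

rank | idx | suffix
   0 |   8 | accc
   1 |   0 | accddbbdaccc
   2 |   5 | bbdaccc
   3 |   6 | bdaccc
   4 |  11 | c
   5 |  10 | cc
   6 |   9 | ccc
   7 |   1 | ccddbbdaccc
   8 |   2 | cddbbdaccc
   9 |   7 | daccc
  10 |   4 | dbbdaccc
  11 |   3 | ddbbdaccc

SA = [8, 0, 5, 6, 11, 10, 9, 1, 2, 7, 4, 3]
[i] adj suffixes → lcp
  [1] 8/0 → 3 ('acc')
  [2] 0/5 → 0 ('')
  [3] 5/6 → 1 ('b')
  [4] 6/11 → 0 ('')
  [5] 11/10 → 1 ('c')
  [6] 10/9 → 2 ('cc')
  [7] 9/1 → 2 ('cc')
  [8] 1/2 → 1 ('c')
  [9] 2/7 → 0 ('')
  [10] 7/4 → 1 ('d')
  [11] 4/3 → 1 ('d')

n(n+1)/2 = 12·13/2 = 78
Σ LCP = 0 + 3 + 0 + 1 + 0 + 1 + 2 + 2 + 1 + 0 + 1 + 1 = 12
distinct = 78 − 12 = 66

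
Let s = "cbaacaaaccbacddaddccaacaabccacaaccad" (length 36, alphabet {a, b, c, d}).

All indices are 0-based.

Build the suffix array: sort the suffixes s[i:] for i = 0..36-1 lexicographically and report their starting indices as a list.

rank→(start, suffix):
  0 → (5, 'aaaccbacddaddccaacaabccacaaccad')
  1 → (23, 'aabccacaaccad')
  2 → (2, 'aacaaaccbacddaddccaacaabccacaaccad')
  3 → (20, 'aacaabccacaaccad')
  4 → (30, 'aaccad')
  5 → (6, 'aaccbacddaddccaacaabccacaaccad')
  6 → (24, 'abccacaaccad')
  7 → (3, 'acaaaccbacddaddccaacaabccacaaccad')
  8 → (21, 'acaabccacaaccad')
  9 → (28, 'acaaccad')
  10 → (31, 'accad')
  11 → (7, 'accbacddaddccaacaabccacaaccad')
  12 → (11, 'acddaddccaacaabccacaaccad')
  13 → (34, 'ad')
  14 → (15, 'addccaacaabccacaaccad')
  15 → (1, 'baacaaaccbacddaddccaacaabccacaaccad')
  16 → (10, 'bacddaddccaacaabccacaaccad')
  17 → (25, 'bccacaaccad')
  18 → (4, 'caaaccbacddaddccaacaabccacaaccad')
  19 → (22, 'caabccacaaccad')
  20 → (19, 'caacaabccacaaccad')
  21 → (29, 'caaccad')
  22 → (27, 'cacaaccad')
  23 → (33, 'cad')
  24 → (0, 'cbaacaaaccbacddaddccaacaabccacaaccad')
  25 → (9, 'cbacddaddccaacaabccacaaccad')
  26 → (18, 'ccaacaabccacaaccad')
  27 → (26, 'ccacaaccad')
  28 → (32, 'ccad')
  29 → (8, 'ccbacddaddccaacaabccacaaccad')
  30 → (12, 'cddaddccaacaabccacaaccad')
  31 → (35, 'd')
  32 → (14, 'daddccaacaabccacaaccad')
  33 → (17, 'dccaacaabccacaaccad')
  34 → (13, 'ddaddccaacaabccacaaccad')
  35 → (16, 'ddccaacaabccacaaccad')

[5, 23, 2, 20, 30, 6, 24, 3, 21, 28, 31, 7, 11, 34, 15, 1, 10, 25, 4, 22, 19, 29, 27, 33, 0, 9, 18, 26, 32, 8, 12, 35, 14, 17, 13, 16]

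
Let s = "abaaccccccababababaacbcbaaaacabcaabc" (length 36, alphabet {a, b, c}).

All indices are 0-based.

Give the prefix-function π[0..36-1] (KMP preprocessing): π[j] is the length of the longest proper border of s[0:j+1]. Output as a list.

π[0] = 0
j=1 s[j]='b': π[1]=0 (border '')
j=2 s[j]='a': π[2]=1 (border 'a')
j=3 s[j]='a': k: 1→0; π[3]=1 (border 'a')
j=4 s[j]='c': k: 1→0; π[4]=0 (border '')
j=5 s[j]='c': π[5]=0 (border '')
j=6 s[j]='c': π[6]=0 (border '')
j=7 s[j]='c': π[7]=0 (border '')
j=8 s[j]='c': π[8]=0 (border '')
j=9 s[j]='c': π[9]=0 (border '')
j=10 s[j]='a': π[10]=1 (border 'a')
j=11 s[j]='b': π[11]=2 (border 'ab')
j=12 s[j]='a': π[12]=3 (border 'aba')
j=13 s[j]='b': k: 3→1; π[13]=2 (border 'ab')
j=14 s[j]='a': π[14]=3 (border 'aba')
j=15 s[j]='b': k: 3→1; π[15]=2 (border 'ab')
j=16 s[j]='a': π[16]=3 (border 'aba')
j=17 s[j]='b': k: 3→1; π[17]=2 (border 'ab')
j=18 s[j]='a': π[18]=3 (border 'aba')
j=19 s[j]='a': π[19]=4 (border 'abaa')
j=20 s[j]='c': π[20]=5 (border 'abaac')
j=21 s[j]='b': k: 5→0; π[21]=0 (border '')
j=22 s[j]='c': π[22]=0 (border '')
j=23 s[j]='b': π[23]=0 (border '')
j=24 s[j]='a': π[24]=1 (border 'a')
j=25 s[j]='a': k: 1→0; π[25]=1 (border 'a')
j=26 s[j]='a': k: 1→0; π[26]=1 (border 'a')
j=27 s[j]='a': k: 1→0; π[27]=1 (border 'a')
j=28 s[j]='c': k: 1→0; π[28]=0 (border '')
j=29 s[j]='a': π[29]=1 (border 'a')
j=30 s[j]='b': π[30]=2 (border 'ab')
j=31 s[j]='c': k: 2→0; π[31]=0 (border '')
j=32 s[j]='a': π[32]=1 (border 'a')
j=33 s[j]='a': k: 1→0; π[33]=1 (border 'a')
j=34 s[j]='b': π[34]=2 (border 'ab')
j=35 s[j]='c': k: 2→0; π[35]=0 (border '')

[0, 0, 1, 1, 0, 0, 0, 0, 0, 0, 1, 2, 3, 2, 3, 2, 3, 2, 3, 4, 5, 0, 0, 0, 1, 1, 1, 1, 0, 1, 2, 0, 1, 1, 2, 0]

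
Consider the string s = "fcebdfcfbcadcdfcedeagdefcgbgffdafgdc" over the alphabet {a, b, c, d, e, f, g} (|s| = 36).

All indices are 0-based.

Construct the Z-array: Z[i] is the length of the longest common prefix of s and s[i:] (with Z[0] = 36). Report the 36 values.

[36, 0, 0, 0, 0, 2, 0, 1, 0, 0, 0, 0, 0, 0, 3, 0, 0, 0, 0, 0, 0, 0, 0, 2, 0, 0, 0, 0, 1, 1, 0, 0, 1, 0, 0, 0]

Z[0]=36
i=1: outside box; Z[1]=0
i=2: outside box; Z[2]=0
i=3: outside box; Z[3]=0
i=4: outside box; Z[4]=0
i=5: outside box; Z[5]=2 scan→box=[5,7)
i=6: min(r-i=1, Z[1]=0)=0; Z[6]=0
i=7: outside box; Z[7]=1 scan→box=[7,8)
i=8: outside box; Z[8]=0
i=9: outside box; Z[9]=0
i=10: outside box; Z[10]=0
i=11: outside box; Z[11]=0
i=12: outside box; Z[12]=0
i=13: outside box; Z[13]=0
i=14: outside box; Z[14]=3 scan→box=[14,17)
i=15: min(r-i=2, Z[1]=0)=0; Z[15]=0
i=16: min(r-i=1, Z[2]=0)=0; Z[16]=0
i=17: outside box; Z[17]=0
i=18: outside box; Z[18]=0
i=19: outside box; Z[19]=0
i=20: outside box; Z[20]=0
i=21: outside box; Z[21]=0
i=22: outside box; Z[22]=0
i=23: outside box; Z[23]=2 scan→box=[23,25)
i=24: min(r-i=1, Z[1]=0)=0; Z[24]=0
i=25: outside box; Z[25]=0
i=26: outside box; Z[26]=0
i=27: outside box; Z[27]=0
i=28: outside box; Z[28]=1 scan→box=[28,29)
i=29: outside box; Z[29]=1 scan→box=[29,30)
i=30: outside box; Z[30]=0
i=31: outside box; Z[31]=0
i=32: outside box; Z[32]=1 scan→box=[32,33)
i=33: outside box; Z[33]=0
i=34: outside box; Z[34]=0
i=35: outside box; Z[35]=0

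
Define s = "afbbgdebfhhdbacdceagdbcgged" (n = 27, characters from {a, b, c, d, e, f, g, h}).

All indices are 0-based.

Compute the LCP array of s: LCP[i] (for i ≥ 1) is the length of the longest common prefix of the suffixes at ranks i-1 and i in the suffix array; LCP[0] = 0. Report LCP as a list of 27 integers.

[0, 1, 1, 0, 1, 1, 1, 1, 0, 1, 1, 0, 1, 2, 1, 1, 0, 1, 1, 0, 1, 0, 2, 1, 1, 0, 1]

rank | idx | suffix
   0 |  13 | acdceagdbcgged
   1 |   0 | afbbgdebfhhdbacdceagdbcgged
   2 |  18 | agdbcgged
   3 |  12 | bacdceagdbcgged
   4 |   2 | bbgdebfhhdbacdceagdbcgged
   5 |  21 | bcgged
   6 |   7 | bfhhdbacdceagdbcgged
   7 |   3 | bgdebfhhdbacdceagdbcgged
   8 |  14 | cdceagdbcgged
   9 |  16 | ceagdbcgged
  10 |  22 | cgged
  11 |  26 | d
  12 |  11 | dbacdceagdbcgged
  13 |  20 | dbcgged
  14 |  15 | dceagdbcgged
  15 |   5 | debfhhdbacdceagdbcgged
  16 |  17 | eagdbcgged
  17 |   6 | ebfhhdbacdceagdbcgged
  18 |  25 | ed
  19 |   1 | fbbgdebfhhdbacdceagdbcgged
  20 |   8 | fhhdbacdceagdbcgged
  21 |  19 | gdbcgged
  22 |   4 | gdebfhhdbacdceagdbcgged
  23 |  24 | ged
  24 |  23 | gged
  25 |  10 | hdbacdceagdbcgged
  26 |   9 | hhdbacdceagdbcgged

SA = [13, 0, 18, 12, 2, 21, 7, 3, 14, 16, 22, 26, 11, 20, 15, 5, 17, 6, 25, 1, 8, 19, 4, 24, 23, 10, 9]
[i] adj suffixes → lcp
  [1] 13/0 → 1 ('a')
  [2] 0/18 → 1 ('a')
  [3] 18/12 → 0 ('')
  [4] 12/2 → 1 ('b')
  [5] 2/21 → 1 ('b')
  [6] 21/7 → 1 ('b')
  [7] 7/3 → 1 ('b')
  [8] 3/14 → 0 ('')
  [9] 14/16 → 1 ('c')
  [10] 16/22 → 1 ('c')
  [11] 22/26 → 0 ('')
  [12] 26/11 → 1 ('d')
  [13] 11/20 → 2 ('db')
  [14] 20/15 → 1 ('d')
  [15] 15/5 → 1 ('d')
  [16] 5/17 → 0 ('')
  [17] 17/6 → 1 ('e')
  [18] 6/25 → 1 ('e')
  [19] 25/1 → 0 ('')
  [20] 1/8 → 1 ('f')
  [21] 8/19 → 0 ('')
  [22] 19/4 → 2 ('gd')
  [23] 4/24 → 1 ('g')
  [24] 24/23 → 1 ('g')
  [25] 23/10 → 0 ('')
  [26] 10/9 → 1 ('h')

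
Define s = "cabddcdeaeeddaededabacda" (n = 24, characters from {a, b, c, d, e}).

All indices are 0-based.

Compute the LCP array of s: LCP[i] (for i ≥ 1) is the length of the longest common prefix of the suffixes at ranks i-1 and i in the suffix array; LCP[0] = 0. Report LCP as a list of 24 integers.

rank | idx | suffix
   0 |  23 | a
   1 |  18 | abacda
   2 |   1 | abddcdeaeeddaededabacda
   3 |  20 | acda
   4 |  13 | aededabacda
   5 |   8 | aeeddaededabacda
   6 |  19 | bacda
   7 |   2 | bddcdeaeeddaededabacda
   8 |   0 | cabddcdeaeeddaededabacda
   9 |  21 | cda
  10 |   5 | cdeaeeddaededabacda
  11 |  22 | da
  12 |  17 | dabacda
  13 |  12 | daededabacda
  14 |   4 | dcdeaeeddaededabacda
  15 |  11 | ddaededabacda
  16 |   3 | ddcdeaeeddaededabacda
  17 |   6 | deaeeddaededabacda
  18 |  15 | dedabacda
  19 |   7 | eaeeddaededabacda
  20 |  16 | edabacda
  21 |  10 | eddaededabacda
  22 |  14 | ededabacda
  23 |   9 | eeddaededabacda

SA = [23, 18, 1, 20, 13, 8, 19, 2, 0, 21, 5, 22, 17, 12, 4, 11, 3, 6, 15, 7, 16, 10, 14, 9]
[i] adj suffixes → lcp
  [1] 23/18 → 1 ('a')
  [2] 18/1 → 2 ('ab')
  [3] 1/20 → 1 ('a')
  [4] 20/13 → 1 ('a')
  [5] 13/8 → 2 ('ae')
  [6] 8/19 → 0 ('')
  [7] 19/2 → 1 ('b')
  [8] 2/0 → 0 ('')
  [9] 0/21 → 1 ('c')
  [10] 21/5 → 2 ('cd')
  [11] 5/22 → 0 ('')
  [12] 22/17 → 2 ('da')
  [13] 17/12 → 2 ('da')
  [14] 12/4 → 1 ('d')
  [15] 4/11 → 1 ('d')
  [16] 11/3 → 2 ('dd')
  [17] 3/6 → 1 ('d')
  [18] 6/15 → 2 ('de')
  [19] 15/7 → 0 ('')
  [20] 7/16 → 1 ('e')
  [21] 16/10 → 2 ('ed')
  [22] 10/14 → 2 ('ed')
  [23] 14/9 → 1 ('e')

[0, 1, 2, 1, 1, 2, 0, 1, 0, 1, 2, 0, 2, 2, 1, 1, 2, 1, 2, 0, 1, 2, 2, 1]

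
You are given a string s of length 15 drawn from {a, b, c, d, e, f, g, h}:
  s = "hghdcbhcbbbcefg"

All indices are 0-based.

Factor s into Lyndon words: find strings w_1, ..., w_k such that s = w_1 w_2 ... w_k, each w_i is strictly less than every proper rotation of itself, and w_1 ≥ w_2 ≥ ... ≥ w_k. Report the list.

emit factor 1: 'h' (i=0, period=1)
emit factor 2: 'gh' (i=1, period=2)
emit factor 3: 'd' (i=3, period=1)
emit factor 4: 'c' (i=4, period=1)
emit factor 5: 'bhc' (i=5, period=3)
emit factor 6: 'bbbcefg' (i=8, period=7)

["h", "gh", "d", "c", "bhc", "bbbcefg"]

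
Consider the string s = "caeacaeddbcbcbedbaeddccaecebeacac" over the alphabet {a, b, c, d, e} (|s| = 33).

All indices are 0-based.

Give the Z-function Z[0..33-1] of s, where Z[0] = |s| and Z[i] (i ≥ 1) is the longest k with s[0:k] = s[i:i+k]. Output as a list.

Z[0]=33
i=1: i≥r, start 0; Z[1]=0
i=2: i≥r, start 0; Z[2]=0
i=3: i≥r, start 0; Z[3]=0
i=4: i≥r, start 0; Z[4]=3 grow→box=[4,7)
i=5: min(r-i=2, Z[1]=0)=0; Z[5]=0
i=6: min(r-i=1, Z[2]=0)=0; Z[6]=0
i=7: i≥r, start 0; Z[7]=0
i=8: i≥r, start 0; Z[8]=0
i=9: i≥r, start 0; Z[9]=0
i=10: i≥r, start 0; Z[10]=1 grow→box=[10,11)
i=11: i≥r, start 0; Z[11]=0
i=12: i≥r, start 0; Z[12]=1 grow→box=[12,13)
i=13: i≥r, start 0; Z[13]=0
i=14: i≥r, start 0; Z[14]=0
i=15: i≥r, start 0; Z[15]=0
i=16: i≥r, start 0; Z[16]=0
i=17: i≥r, start 0; Z[17]=0
i=18: i≥r, start 0; Z[18]=0
i=19: i≥r, start 0; Z[19]=0
i=20: i≥r, start 0; Z[20]=0
i=21: i≥r, start 0; Z[21]=1 grow→box=[21,22)
i=22: i≥r, start 0; Z[22]=3 grow→box=[22,25)
i=23: min(r-i=2, Z[1]=0)=0; Z[23]=0
i=24: min(r-i=1, Z[2]=0)=0; Z[24]=0
i=25: i≥r, start 0; Z[25]=1 grow→box=[25,26)
i=26: i≥r, start 0; Z[26]=0
i=27: i≥r, start 0; Z[27]=0
i=28: i≥r, start 0; Z[28]=0
i=29: i≥r, start 0; Z[29]=0
i=30: i≥r, start 0; Z[30]=2 grow→box=[30,32)
i=31: min(r-i=1, Z[1]=0)=0; Z[31]=0
i=32: i≥r, start 0; Z[32]=1 grow→box=[32,33)

[33, 0, 0, 0, 3, 0, 0, 0, 0, 0, 1, 0, 1, 0, 0, 0, 0, 0, 0, 0, 0, 1, 3, 0, 0, 1, 0, 0, 0, 0, 2, 0, 1]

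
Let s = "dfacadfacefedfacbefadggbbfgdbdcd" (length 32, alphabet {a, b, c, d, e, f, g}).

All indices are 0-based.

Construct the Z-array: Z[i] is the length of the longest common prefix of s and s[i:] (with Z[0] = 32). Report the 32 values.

Z[0]=32
i=1: outside box; Z[1]=0
i=2: outside box; Z[2]=0
i=3: outside box; Z[3]=0
i=4: outside box; Z[4]=0
i=5: outside box; Z[5]=4 scan→box=[5,9)
i=6: min(r-i=3, Z[1]=0)=0; Z[6]=0
i=7: min(r-i=2, Z[2]=0)=0; Z[7]=0
i=8: min(r-i=1, Z[3]=0)=0; Z[8]=0
i=9: outside box; Z[9]=0
i=10: outside box; Z[10]=0
i=11: outside box; Z[11]=0
i=12: outside box; Z[12]=4 scan→box=[12,16)
i=13: min(r-i=3, Z[1]=0)=0; Z[13]=0
i=14: min(r-i=2, Z[2]=0)=0; Z[14]=0
i=15: min(r-i=1, Z[3]=0)=0; Z[15]=0
i=16: outside box; Z[16]=0
i=17: outside box; Z[17]=0
i=18: outside box; Z[18]=0
i=19: outside box; Z[19]=0
i=20: outside box; Z[20]=1 scan→box=[20,21)
i=21: outside box; Z[21]=0
i=22: outside box; Z[22]=0
i=23: outside box; Z[23]=0
i=24: outside box; Z[24]=0
i=25: outside box; Z[25]=0
i=26: outside box; Z[26]=0
i=27: outside box; Z[27]=1 scan→box=[27,28)
i=28: outside box; Z[28]=0
i=29: outside box; Z[29]=1 scan→box=[29,30)
i=30: outside box; Z[30]=0
i=31: outside box; Z[31]=1 scan→box=[31,32)

[32, 0, 0, 0, 0, 4, 0, 0, 0, 0, 0, 0, 4, 0, 0, 0, 0, 0, 0, 0, 1, 0, 0, 0, 0, 0, 0, 1, 0, 1, 0, 1]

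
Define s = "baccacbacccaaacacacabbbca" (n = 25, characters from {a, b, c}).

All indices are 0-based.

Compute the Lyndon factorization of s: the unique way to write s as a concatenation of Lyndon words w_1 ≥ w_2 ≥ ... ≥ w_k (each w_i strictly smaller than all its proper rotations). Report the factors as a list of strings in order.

["b", "acc", "acbaccc", "aaacacacabbbc", "a"]

emit factor 1: 'b' (i=0, period=1)
emit factor 2: 'acc' (i=1, period=3)
emit factor 3: 'acbaccc' (i=4, period=7)
emit factor 4: 'aaacacacabbbc' (i=11, period=13)
emit factor 5: 'a' (i=24, period=1)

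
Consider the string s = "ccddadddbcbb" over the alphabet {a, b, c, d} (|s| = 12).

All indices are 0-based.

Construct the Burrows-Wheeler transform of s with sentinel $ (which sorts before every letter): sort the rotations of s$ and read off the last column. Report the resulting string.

rank  rotation       last
    0  $ccddadddbcbb  b
    1  adddbcbb$ccdd  d
    2  b$ccddadddbcb  b
    3  bb$ccddadddbc  c
    4  bcbb$ccddaddd  d
    5  cbb$ccddadddb  b
    6  ccddadddbcbb$  $
    7  cddadddbcbb$c  c
    8  dadddbcbb$ccd  d
    9  dbcbb$ccddadd  d
   10  ddadddbcbb$cc  c
   11  ddbcbb$ccddad  d
   12  dddbcbb$ccdda  a

bdbcdb$cddcda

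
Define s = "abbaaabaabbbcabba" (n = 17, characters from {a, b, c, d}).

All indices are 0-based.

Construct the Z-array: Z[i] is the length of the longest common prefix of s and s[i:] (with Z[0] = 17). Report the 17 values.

[17, 0, 0, 1, 1, 2, 0, 1, 3, 0, 0, 0, 0, 4, 0, 0, 1]

Z[0]=17
i=1: i≥r, start 0; Z[1]=0
i=2: i≥r, start 0; Z[2]=0
i=3: i≥r, start 0; Z[3]=1 extend→box=[3,4)
i=4: i≥r, start 0; Z[4]=1 extend→box=[4,5)
i=5: i≥r, start 0; Z[5]=2 extend→box=[5,7)
i=6: min(r-i=1, Z[1]=0)=0; Z[6]=0
i=7: i≥r, start 0; Z[7]=1 extend→box=[7,8)
i=8: i≥r, start 0; Z[8]=3 extend→box=[8,11)
i=9: min(r-i=2, Z[1]=0)=0; Z[9]=0
i=10: min(r-i=1, Z[2]=0)=0; Z[10]=0
i=11: i≥r, start 0; Z[11]=0
i=12: i≥r, start 0; Z[12]=0
i=13: i≥r, start 0; Z[13]=4 extend→box=[13,17)
i=14: min(r-i=3, Z[1]=0)=0; Z[14]=0
i=15: min(r-i=2, Z[2]=0)=0; Z[15]=0
i=16: min(r-i=1, Z[3]=1)=1; Z[16]=1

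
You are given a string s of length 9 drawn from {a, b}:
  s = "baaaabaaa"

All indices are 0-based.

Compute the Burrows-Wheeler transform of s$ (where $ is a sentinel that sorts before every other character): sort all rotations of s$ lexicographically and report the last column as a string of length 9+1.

rank  rotation    last
    0  $baaaabaaa  a
    1  a$baaaabaa  a
    2  aa$baaaaba  a
    3  aaa$baaaab  b
    4  aaaabaaa$b  b
    5  aaabaaa$ba  a
    6  aabaaa$baa  a
    7  abaaa$baaa  a
    8  baaa$baaaa  a
    9  baaaabaaa$  $

aaabbaaaa$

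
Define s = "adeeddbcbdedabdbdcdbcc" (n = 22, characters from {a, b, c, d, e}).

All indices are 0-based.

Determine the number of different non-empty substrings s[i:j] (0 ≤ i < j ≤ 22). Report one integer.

rank | idx | suffix
   0 |  12 | abdbdcdbcc
   1 |   0 | adeeddbcbdedabdbdcdbcc
   2 |   6 | bcbdedabdbdcdbcc
   3 |  19 | bcc
   4 |  13 | bdbdcdbcc
   5 |  15 | bdcdbcc
   6 |   8 | bdedabdbdcdbcc
   7 |  21 | c
   8 |   7 | cbdedabdbdcdbcc
   9 |  20 | cc
  10 |  17 | cdbcc
  11 |  11 | dabdbdcdbcc
  12 |   5 | dbcbdedabdbdcdbcc
  13 |  18 | dbcc
  14 |  14 | dbdcdbcc
  15 |  16 | dcdbcc
  16 |   4 | ddbcbdedabdbdcdbcc
  17 |   9 | dedabdbdcdbcc
  18 |   1 | deeddbcbdedabdbdcdbcc
  19 |  10 | edabdbdcdbcc
  20 |   3 | eddbcbdedabdbdcdbcc
  21 |   2 | eeddbcbdedabdbdcdbcc

SA = [12, 0, 6, 19, 13, 15, 8, 21, 7, 20, 17, 11, 5, 18, 14, 16, 4, 9, 1, 10, 3, 2]
i: (SA[i-1],SA[i]) lcp shared
  1: (12,0) 1 'a'
  2: (0,6) 0 ''
  3: (6,19) 2 'bc'
  4: (19,13) 1 'b'
  5: (13,15) 2 'bd'
  6: (15,8) 2 'bd'
  7: (8,21) 0 ''
  8: (21,7) 1 'c'
  9: (7,20) 1 'c'
  10: (20,17) 1 'c'
  11: (17,11) 0 ''
  12: (11,5) 1 'd'
  13: (5,18) 3 'dbc'
  14: (18,14) 2 'db'
  15: (14,16) 1 'd'
  16: (16,4) 1 'd'
  17: (4,9) 1 'd'
  18: (9,1) 2 'de'
  19: (1,10) 0 ''
  20: (10,3) 2 'ed'
  21: (3,2) 1 'e'

n(n+1)/2 = 22·23/2 = 253
Σ LCP = 0 + 1 + 0 + 2 + 1 + 2 + 2 + 0 + 1 + 1 + 1 + 0 + 1 + 3 + 2 + 1 + 1 + 1 + 2 + 0 + 2 + 1 = 25
distinct = 253 − 25 = 228

228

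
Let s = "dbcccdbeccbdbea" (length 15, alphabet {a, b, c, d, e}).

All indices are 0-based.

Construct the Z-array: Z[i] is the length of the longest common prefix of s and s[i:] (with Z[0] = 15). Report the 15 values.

Z[0]=15
i=1: outside box; Z[1]=0
i=2: outside box; Z[2]=0
i=3: outside box; Z[3]=0
i=4: outside box; Z[4]=0
i=5: outside box; Z[5]=2 extend→box=[5,7)
i=6: min(r-i=1, Z[1]=0)=0; Z[6]=0
i=7: outside box; Z[7]=0
i=8: outside box; Z[8]=0
i=9: outside box; Z[9]=0
i=10: outside box; Z[10]=0
i=11: outside box; Z[11]=2 extend→box=[11,13)
i=12: min(r-i=1, Z[1]=0)=0; Z[12]=0
i=13: outside box; Z[13]=0
i=14: outside box; Z[14]=0

[15, 0, 0, 0, 0, 2, 0, 0, 0, 0, 0, 2, 0, 0, 0]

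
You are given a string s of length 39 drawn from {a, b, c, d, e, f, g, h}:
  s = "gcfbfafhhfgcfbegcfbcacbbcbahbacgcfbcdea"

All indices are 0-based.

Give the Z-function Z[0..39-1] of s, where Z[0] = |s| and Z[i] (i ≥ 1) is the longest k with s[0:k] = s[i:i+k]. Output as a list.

Z[0]=39
i=1: i≥r, start 0; Z[1]=0
i=2: i≥r, start 0; Z[2]=0
i=3: i≥r, start 0; Z[3]=0
i=4: i≥r, start 0; Z[4]=0
i=5: i≥r, start 0; Z[5]=0
i=6: i≥r, start 0; Z[6]=0
i=7: i≥r, start 0; Z[7]=0
i=8: i≥r, start 0; Z[8]=0
i=9: i≥r, start 0; Z[9]=0
i=10: i≥r, start 0; Z[10]=4 scan→box=[10,14)
i=11: min(r-i=3, Z[1]=0)=0; Z[11]=0
i=12: min(r-i=2, Z[2]=0)=0; Z[12]=0
i=13: min(r-i=1, Z[3]=0)=0; Z[13]=0
i=14: i≥r, start 0; Z[14]=0
i=15: i≥r, start 0; Z[15]=4 scan→box=[15,19)
i=16: min(r-i=3, Z[1]=0)=0; Z[16]=0
i=17: min(r-i=2, Z[2]=0)=0; Z[17]=0
i=18: min(r-i=1, Z[3]=0)=0; Z[18]=0
i=19: i≥r, start 0; Z[19]=0
i=20: i≥r, start 0; Z[20]=0
i=21: i≥r, start 0; Z[21]=0
i=22: i≥r, start 0; Z[22]=0
i=23: i≥r, start 0; Z[23]=0
i=24: i≥r, start 0; Z[24]=0
i=25: i≥r, start 0; Z[25]=0
i=26: i≥r, start 0; Z[26]=0
i=27: i≥r, start 0; Z[27]=0
i=28: i≥r, start 0; Z[28]=0
i=29: i≥r, start 0; Z[29]=0
i=30: i≥r, start 0; Z[30]=0
i=31: i≥r, start 0; Z[31]=4 scan→box=[31,35)
i=32: min(r-i=3, Z[1]=0)=0; Z[32]=0
i=33: min(r-i=2, Z[2]=0)=0; Z[33]=0
i=34: min(r-i=1, Z[3]=0)=0; Z[34]=0
i=35: i≥r, start 0; Z[35]=0
i=36: i≥r, start 0; Z[36]=0
i=37: i≥r, start 0; Z[37]=0
i=38: i≥r, start 0; Z[38]=0

[39, 0, 0, 0, 0, 0, 0, 0, 0, 0, 4, 0, 0, 0, 0, 4, 0, 0, 0, 0, 0, 0, 0, 0, 0, 0, 0, 0, 0, 0, 0, 4, 0, 0, 0, 0, 0, 0, 0]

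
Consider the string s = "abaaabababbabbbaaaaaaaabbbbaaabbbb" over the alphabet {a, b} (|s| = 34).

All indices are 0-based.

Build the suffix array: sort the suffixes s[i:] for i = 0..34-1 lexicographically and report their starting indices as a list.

rank | idx | suffix
   0 |  15 | aaaaaaaabbbbaaabbbb
   1 |  16 | aaaaaaabbbbaaabbbb
   2 |  17 | aaaaaabbbbaaabbbb
   3 |  18 | aaaaabbbbaaabbbb
   4 |  19 | aaaabbbbaaabbbb
   5 |   2 | aaabababbabbbaaaaaaaabbbbaaabbbb
   6 |  27 | aaabbbb
   7 |  20 | aaabbbbaaabbbb
   8 |   3 | aabababbabbbaaaaaaaabbbbaaabbbb
   9 |  28 | aabbbb
  10 |  21 | aabbbbaaabbbb
  11 |   0 | abaaabababbabbbaaaaaaaabbbbaaabbbb
  12 |   4 | abababbabbbaaaaaaaabbbbaaabbbb
  13 |   6 | ababbabbbaaaaaaaabbbbaaabbbb
  14 |   8 | abbabbbaaaaaaaabbbbaaabbbb
  15 |  11 | abbbaaaaaaaabbbbaaabbbb
  16 |  29 | abbbb
  17 |  22 | abbbbaaabbbb
  18 |  33 | b
  19 |  14 | baaaaaaaabbbbaaabbbb
  20 |   1 | baaabababbabbbaaaaaaaabbbbaaabbbb
  21 |  26 | baaabbbb
  22 |   5 | bababbabbbaaaaaaaabbbbaaabbbb
  23 |   7 | babbabbbaaaaaaaabbbbaaabbbb
  24 |  10 | babbbaaaaaaaabbbbaaabbbb
  25 |  32 | bb
  26 |  13 | bbaaaaaaaabbbbaaabbbb
  27 |  25 | bbaaabbbb
  28 |   9 | bbabbbaaaaaaaabbbbaaabbbb
  29 |  31 | bbb
  30 |  12 | bbbaaaaaaaabbbbaaabbbb
  31 |  24 | bbbaaabbbb
  32 |  30 | bbbb
  33 |  23 | bbbbaaabbbb

[15, 16, 17, 18, 19, 2, 27, 20, 3, 28, 21, 0, 4, 6, 8, 11, 29, 22, 33, 14, 1, 26, 5, 7, 10, 32, 13, 25, 9, 31, 12, 24, 30, 23]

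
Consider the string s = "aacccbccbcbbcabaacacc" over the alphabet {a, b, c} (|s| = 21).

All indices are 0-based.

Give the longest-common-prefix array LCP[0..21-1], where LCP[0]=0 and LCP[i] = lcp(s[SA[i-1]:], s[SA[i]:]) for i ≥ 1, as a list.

sorted suffixes:
  #0 SA[0]=15  'aacacc'
  #1 SA[1]=0  'aacccbccbcbbcabaacacc'
  #2 SA[2]=13  'abaacacc'
  #3 SA[3]=16  'acacc'
  #4 SA[4]=18  'acc'
  #5 SA[5]=1  'acccbccbcbbcabaacacc'
  #6 SA[6]=14  'baacacc'
  #7 SA[7]=10  'bbcabaacacc'
  #8 SA[8]=11  'bcabaacacc'
  #9 SA[9]=8  'bcbbcabaacacc'
  #10 SA[10]=5  'bccbcbbcabaacacc'
  #11 SA[11]=20  'c'
  #12 SA[12]=12  'cabaacacc'
  #13 SA[13]=17  'cacc'
  #14 SA[14]=9  'cbbcabaacacc'
  #15 SA[15]=7  'cbcbbcabaacacc'
  #16 SA[16]=4  'cbccbcbbcabaacacc'
  #17 SA[17]=19  'cc'
  #18 SA[18]=6  'ccbcbbcabaacacc'
  #19 SA[19]=3  'ccbccbcbbcabaacacc'
  #20 SA[20]=2  'cccbccbcbbcabaacacc'

SA = [15, 0, 13, 16, 18, 1, 14, 10, 11, 8, 5, 20, 12, 17, 9, 7, 4, 19, 6, 3, 2]
rank  pair      lcp
   1  s[15:],s[0:]  3  'aac'
   2  s[0:],s[13:]  1  'a'
   3  s[13:],s[16:]  1  'a'
   4  s[16:],s[18:]  2  'ac'
   5  s[18:],s[1:]  3  'acc'
   6  s[1:],s[14:]  0  ''
   7  s[14:],s[10:]  1  'b'
   8  s[10:],s[11:]  1  'b'
   9  s[11:],s[8:]  2  'bc'
  10  s[8:],s[5:]  2  'bc'
  11  s[5:],s[20:]  0  ''
  12  s[20:],s[12:]  1  'c'
  13  s[12:],s[17:]  2  'ca'
  14  s[17:],s[9:]  1  'c'
  15  s[9:],s[7:]  2  'cb'
  16  s[7:],s[4:]  3  'cbc'
  17  s[4:],s[19:]  1  'c'
  18  s[19:],s[6:]  2  'cc'
  19  s[6:],s[3:]  4  'ccbc'
  20  s[3:],s[2:]  2  'cc'

[0, 3, 1, 1, 2, 3, 0, 1, 1, 2, 2, 0, 1, 2, 1, 2, 3, 1, 2, 4, 2]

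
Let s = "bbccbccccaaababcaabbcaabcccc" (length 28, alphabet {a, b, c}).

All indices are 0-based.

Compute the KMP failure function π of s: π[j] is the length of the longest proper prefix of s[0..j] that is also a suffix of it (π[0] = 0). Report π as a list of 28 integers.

[0, 1, 0, 0, 1, 0, 0, 0, 0, 0, 0, 0, 1, 0, 1, 0, 0, 0, 1, 2, 3, 0, 0, 1, 0, 0, 0, 0]

π[0] = 0
j=1 s[j]='b': π[1]=1 (border 'b')
j=2 s[j]='c': k: 1→0; π[2]=0 (border '')
j=3 s[j]='c': π[3]=0 (border '')
j=4 s[j]='b': π[4]=1 (border 'b')
j=5 s[j]='c': k: 1→0; π[5]=0 (border '')
j=6 s[j]='c': π[6]=0 (border '')
j=7 s[j]='c': π[7]=0 (border '')
j=8 s[j]='c': π[8]=0 (border '')
j=9 s[j]='a': π[9]=0 (border '')
j=10 s[j]='a': π[10]=0 (border '')
j=11 s[j]='a': π[11]=0 (border '')
j=12 s[j]='b': π[12]=1 (border 'b')
j=13 s[j]='a': k: 1→0; π[13]=0 (border '')
j=14 s[j]='b': π[14]=1 (border 'b')
j=15 s[j]='c': k: 1→0; π[15]=0 (border '')
j=16 s[j]='a': π[16]=0 (border '')
j=17 s[j]='a': π[17]=0 (border '')
j=18 s[j]='b': π[18]=1 (border 'b')
j=19 s[j]='b': π[19]=2 (border 'bb')
j=20 s[j]='c': π[20]=3 (border 'bbc')
j=21 s[j]='a': k: 3→0; π[21]=0 (border '')
j=22 s[j]='a': π[22]=0 (border '')
j=23 s[j]='b': π[23]=1 (border 'b')
j=24 s[j]='c': k: 1→0; π[24]=0 (border '')
j=25 s[j]='c': π[25]=0 (border '')
j=26 s[j]='c': π[26]=0 (border '')
j=27 s[j]='c': π[27]=0 (border '')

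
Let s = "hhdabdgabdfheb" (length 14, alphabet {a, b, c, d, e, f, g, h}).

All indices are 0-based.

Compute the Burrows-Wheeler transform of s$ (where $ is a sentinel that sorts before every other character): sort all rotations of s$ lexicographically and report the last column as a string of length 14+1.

bgdeaahbbhddhf$

rank  rotation         last
    0  $hhdabdgabdfheb  b
    1  abdfheb$hhdabdg  g
    2  abdgabdfheb$hhd  d
    3  b$hhdabdgabdfhe  e
    4  bdfheb$hhdabdga  a
    5  bdgabdfheb$hhda  a
    6  dabdgabdfheb$hh  h
    7  dfheb$hhdabdgab  b
    8  dgabdfheb$hhdab  b
    9  eb$hhdabdgabdfh  h
   10  fheb$hhdabdgabd  d
   11  gabdfheb$hhdabd  d
   12  hdabdgabdfheb$h  h
   13  heb$hhdabdgabdf  f
   14  hhdabdgabdfheb$  $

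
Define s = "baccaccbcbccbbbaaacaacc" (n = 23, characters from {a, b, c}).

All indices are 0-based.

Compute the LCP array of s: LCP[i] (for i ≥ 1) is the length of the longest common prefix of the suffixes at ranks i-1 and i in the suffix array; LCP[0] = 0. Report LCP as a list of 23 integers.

rank | idx | suffix
   0 |  15 | aaacaacc
   1 |  16 | aacaacc
   2 |  19 | aacc
   3 |  17 | acaacc
   4 |  20 | acc
   5 |   1 | accaccbcbccbbbaaacaacc
   6 |   4 | accbcbccbbbaaacaacc
   7 |  14 | baaacaacc
   8 |   0 | baccaccbcbccbbbaaacaacc
   9 |  13 | bbaaacaacc
  10 |  12 | bbbaaacaacc
  11 |   7 | bcbccbbbaaacaacc
  12 |   9 | bccbbbaaacaacc
  13 |  22 | c
  14 |  18 | caacc
  15 |   3 | caccbcbccbbbaaacaacc
  16 |  11 | cbbbaaacaacc
  17 |   6 | cbcbccbbbaaacaacc
  18 |   8 | cbccbbbaaacaacc
  19 |  21 | cc
  20 |   2 | ccaccbcbccbbbaaacaacc
  21 |  10 | ccbbbaaacaacc
  22 |   5 | ccbcbccbbbaaacaacc

SA = [15, 16, 19, 17, 20, 1, 4, 14, 0, 13, 12, 7, 9, 22, 18, 3, 11, 6, 8, 21, 2, 10, 5]
rank  pair      lcp
   1  s[15:],s[16:]  2  'aa'
   2  s[16:],s[19:]  3  'aac'
   3  s[19:],s[17:]  1  'a'
   4  s[17:],s[20:]  2  'ac'
   5  s[20:],s[1:]  3  'acc'
   6  s[1:],s[4:]  3  'acc'
   7  s[4:],s[14:]  0  ''
   8  s[14:],s[0:]  2  'ba'
   9  s[0:],s[13:]  1  'b'
  10  s[13:],s[12:]  2  'bb'
  11  s[12:],s[7:]  1  'b'
  12  s[7:],s[9:]  2  'bc'
  13  s[9:],s[22:]  0  ''
  14  s[22:],s[18:]  1  'c'
  15  s[18:],s[3:]  2  'ca'
  16  s[3:],s[11:]  1  'c'
  17  s[11:],s[6:]  2  'cb'
  18  s[6:],s[8:]  3  'cbc'
  19  s[8:],s[21:]  1  'c'
  20  s[21:],s[2:]  2  'cc'
  21  s[2:],s[10:]  2  'cc'
  22  s[10:],s[5:]  3  'ccb'

[0, 2, 3, 1, 2, 3, 3, 0, 2, 1, 2, 1, 2, 0, 1, 2, 1, 2, 3, 1, 2, 2, 3]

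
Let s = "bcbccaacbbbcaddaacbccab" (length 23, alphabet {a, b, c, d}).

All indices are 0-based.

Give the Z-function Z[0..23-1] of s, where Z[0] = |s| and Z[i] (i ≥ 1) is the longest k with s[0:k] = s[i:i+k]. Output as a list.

Z[0]=23
i=1: fresh scan; Z[1]=0
i=2: fresh scan; Z[2]=2 grow→box=[2,4)
i=3: min(r-i=1, Z[1]=0)=0; Z[3]=0
i=4: fresh scan; Z[4]=0
i=5: fresh scan; Z[5]=0
i=6: fresh scan; Z[6]=0
i=7: fresh scan; Z[7]=0
i=8: fresh scan; Z[8]=1 grow→box=[8,9)
i=9: fresh scan; Z[9]=1 grow→box=[9,10)
i=10: fresh scan; Z[10]=2 grow→box=[10,12)
i=11: min(r-i=1, Z[1]=0)=0; Z[11]=0
i=12: fresh scan; Z[12]=0
i=13: fresh scan; Z[13]=0
i=14: fresh scan; Z[14]=0
i=15: fresh scan; Z[15]=0
i=16: fresh scan; Z[16]=0
i=17: fresh scan; Z[17]=0
i=18: fresh scan; Z[18]=2 grow→box=[18,20)
i=19: min(r-i=1, Z[1]=0)=0; Z[19]=0
i=20: fresh scan; Z[20]=0
i=21: fresh scan; Z[21]=0
i=22: fresh scan; Z[22]=1 grow→box=[22,23)

[23, 0, 2, 0, 0, 0, 0, 0, 1, 1, 2, 0, 0, 0, 0, 0, 0, 0, 2, 0, 0, 0, 1]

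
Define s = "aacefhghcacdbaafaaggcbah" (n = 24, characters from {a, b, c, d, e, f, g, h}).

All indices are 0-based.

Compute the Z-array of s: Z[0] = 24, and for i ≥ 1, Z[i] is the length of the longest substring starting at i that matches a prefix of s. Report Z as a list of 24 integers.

[24, 1, 0, 0, 0, 0, 0, 0, 0, 1, 0, 0, 0, 2, 1, 0, 2, 1, 0, 0, 0, 0, 1, 0]

Z[0]=24
i=1: outside box; Z[1]=1 scan→box=[1,2)
i=2: outside box; Z[2]=0
i=3: outside box; Z[3]=0
i=4: outside box; Z[4]=0
i=5: outside box; Z[5]=0
i=6: outside box; Z[6]=0
i=7: outside box; Z[7]=0
i=8: outside box; Z[8]=0
i=9: outside box; Z[9]=1 scan→box=[9,10)
i=10: outside box; Z[10]=0
i=11: outside box; Z[11]=0
i=12: outside box; Z[12]=0
i=13: outside box; Z[13]=2 scan→box=[13,15)
i=14: min(r-i=1, Z[1]=1)=1; Z[14]=1
i=15: outside box; Z[15]=0
i=16: outside box; Z[16]=2 scan→box=[16,18)
i=17: min(r-i=1, Z[1]=1)=1; Z[17]=1
i=18: outside box; Z[18]=0
i=19: outside box; Z[19]=0
i=20: outside box; Z[20]=0
i=21: outside box; Z[21]=0
i=22: outside box; Z[22]=1 scan→box=[22,23)
i=23: outside box; Z[23]=0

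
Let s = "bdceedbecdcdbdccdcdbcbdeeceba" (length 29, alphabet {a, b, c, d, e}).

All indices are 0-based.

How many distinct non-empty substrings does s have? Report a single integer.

sorted suffixes:
  #0 SA[0]=28  'a'
  #1 SA[1]=27  'ba'
  #2 SA[2]=19  'bcbdeeceba'
  #3 SA[3]=12  'bdccdcdbcbdeeceba'
  #4 SA[4]=0  'bdceedbecdcdbdccdcdbcbdeeceba'
  #5 SA[5]=21  'bdeeceba'
  #6 SA[6]=6  'becdcdbdccdcdbcbdeeceba'
  #7 SA[7]=20  'cbdeeceba'
  #8 SA[8]=14  'ccdcdbcbdeeceba'
  #9 SA[9]=17  'cdbcbdeeceba'
  #10 SA[10]=10  'cdbdccdcdbcbdeeceba'
  #11 SA[11]=15  'cdcdbcbdeeceba'
  #12 SA[12]=8  'cdcdbdccdcdbcbdeeceba'
  #13 SA[13]=25  'ceba'
  #14 SA[14]=2  'ceedbecdcdbdccdcdbcbdeeceba'
  #15 SA[15]=18  'dbcbdeeceba'
  #16 SA[16]=11  'dbdccdcdbcbdeeceba'
  #17 SA[17]=5  'dbecdcdbdccdcdbcbdeeceba'
  #18 SA[18]=13  'dccdcdbcbdeeceba'
  #19 SA[19]=16  'dcdbcbdeeceba'
  #20 SA[20]=9  'dcdbdccdcdbcbdeeceba'
  #21 SA[21]=1  'dceedbecdcdbdccdcdbcbdeeceba'
  #22 SA[22]=22  'deeceba'
  #23 SA[23]=26  'eba'
  #24 SA[24]=7  'ecdcdbdccdcdbcbdeeceba'
  #25 SA[25]=24  'eceba'
  #26 SA[26]=4  'edbecdcdbdccdcdbcbdeeceba'
  #27 SA[27]=23  'eeceba'
  #28 SA[28]=3  'eedbecdcdbdccdcdbcbdeeceba'

SA = [28, 27, 19, 12, 0, 21, 6, 20, 14, 17, 10, 15, 8, 25, 2, 18, 11, 5, 13, 16, 9, 1, 22, 26, 7, 24, 4, 23, 3]
[i] adj suffixes → lcp
  [1] 28/27 → 0 ('')
  [2] 27/19 → 1 ('b')
  [3] 19/12 → 1 ('b')
  [4] 12/0 → 3 ('bdc')
  [5] 0/21 → 2 ('bd')
  [6] 21/6 → 1 ('b')
  [7] 6/20 → 0 ('')
  [8] 20/14 → 1 ('c')
  [9] 14/17 → 1 ('c')
  [10] 17/10 → 3 ('cdb')
  [11] 10/15 → 2 ('cd')
  [12] 15/8 → 5 ('cdcdb')
  [13] 8/25 → 1 ('c')
  [14] 25/2 → 2 ('ce')
  [15] 2/18 → 0 ('')
  [16] 18/11 → 2 ('db')
  [17] 11/5 → 2 ('db')
  [18] 5/13 → 1 ('d')
  [19] 13/16 → 2 ('dc')
  [20] 16/9 → 4 ('dcdb')
  [21] 9/1 → 2 ('dc')
  [22] 1/22 → 1 ('d')
  [23] 22/26 → 0 ('')
  [24] 26/7 → 1 ('e')
  [25] 7/24 → 2 ('ec')
  [26] 24/4 → 1 ('e')
  [27] 4/23 → 1 ('e')
  [28] 23/3 → 2 ('ee')

n(n+1)/2 = 29·30/2 = 435
Σ LCP = 0 + 0 + 1 + 1 + 3 + 2 + 1 + 0 + 1 + 1 + 3 + 2 + 5 + 1 + 2 + 0 + 2 + 2 + 1 + 2 + 4 + 2 + 1 + 0 + 1 + 2 + 1 + 1 + 2 = 44
distinct = 435 − 44 = 391

391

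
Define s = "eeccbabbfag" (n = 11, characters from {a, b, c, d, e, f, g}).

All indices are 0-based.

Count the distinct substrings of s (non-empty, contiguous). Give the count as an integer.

61

rank | idx | suffix
   0 |   5 | abbfag
   1 |   9 | ag
   2 |   4 | babbfag
   3 |   6 | bbfag
   4 |   7 | bfag
   5 |   3 | cbabbfag
   6 |   2 | ccbabbfag
   7 |   1 | eccbabbfag
   8 |   0 | eeccbabbfag
   9 |   8 | fag
  10 |  10 | g

SA = [5, 9, 4, 6, 7, 3, 2, 1, 0, 8, 10]
rank  pair      lcp
   1  s[5:],s[9:]  1  'a'
   2  s[9:],s[4:]  0  ''
   3  s[4:],s[6:]  1  'b'
   4  s[6:],s[7:]  1  'b'
   5  s[7:],s[3:]  0  ''
   6  s[3:],s[2:]  1  'c'
   7  s[2:],s[1:]  0  ''
   8  s[1:],s[0:]  1  'e'
   9  s[0:],s[8:]  0  ''
  10  s[8:],s[10:]  0  ''

n(n+1)/2 = 11·12/2 = 66
Σ LCP = 0 + 1 + 0 + 1 + 1 + 0 + 1 + 0 + 1 + 0 + 0 = 5
distinct = 66 − 5 = 61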